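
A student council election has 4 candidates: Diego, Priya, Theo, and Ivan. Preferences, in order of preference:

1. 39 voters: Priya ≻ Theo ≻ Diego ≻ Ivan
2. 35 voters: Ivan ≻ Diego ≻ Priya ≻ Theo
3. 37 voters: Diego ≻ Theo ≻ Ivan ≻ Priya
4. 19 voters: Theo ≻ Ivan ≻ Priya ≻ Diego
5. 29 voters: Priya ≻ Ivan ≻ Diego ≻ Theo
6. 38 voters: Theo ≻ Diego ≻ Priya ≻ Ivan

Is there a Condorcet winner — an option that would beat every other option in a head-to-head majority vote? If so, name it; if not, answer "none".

Diego

Diego vs Priya: 110–87 for Diego.
Diego vs Theo: 101–96 for Diego.
Diego vs Ivan: 114–83 for Diego.
Diego beats every other option head-to-head.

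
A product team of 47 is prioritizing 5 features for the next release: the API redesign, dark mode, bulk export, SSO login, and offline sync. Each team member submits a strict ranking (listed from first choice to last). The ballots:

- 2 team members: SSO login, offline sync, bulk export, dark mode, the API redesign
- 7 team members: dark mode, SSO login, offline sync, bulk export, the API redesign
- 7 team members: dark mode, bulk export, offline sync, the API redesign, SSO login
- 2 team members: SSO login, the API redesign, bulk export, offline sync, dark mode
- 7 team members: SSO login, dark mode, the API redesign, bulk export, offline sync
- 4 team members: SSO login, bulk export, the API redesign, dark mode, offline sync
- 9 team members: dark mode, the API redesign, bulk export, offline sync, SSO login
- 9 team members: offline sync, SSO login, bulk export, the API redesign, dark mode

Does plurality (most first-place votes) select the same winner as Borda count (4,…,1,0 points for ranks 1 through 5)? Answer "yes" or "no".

Plurality — first-place votes: the API redesign 0, dark mode 23, bulk export 0, SSO login 15, offline sync 9. Winner: dark mode.
Borda — scores: the API redesign 71, dark mode 119, bulk export 91, SSO login 108, offline sync 81. Winner: dark mode.
The two methods agree.

yes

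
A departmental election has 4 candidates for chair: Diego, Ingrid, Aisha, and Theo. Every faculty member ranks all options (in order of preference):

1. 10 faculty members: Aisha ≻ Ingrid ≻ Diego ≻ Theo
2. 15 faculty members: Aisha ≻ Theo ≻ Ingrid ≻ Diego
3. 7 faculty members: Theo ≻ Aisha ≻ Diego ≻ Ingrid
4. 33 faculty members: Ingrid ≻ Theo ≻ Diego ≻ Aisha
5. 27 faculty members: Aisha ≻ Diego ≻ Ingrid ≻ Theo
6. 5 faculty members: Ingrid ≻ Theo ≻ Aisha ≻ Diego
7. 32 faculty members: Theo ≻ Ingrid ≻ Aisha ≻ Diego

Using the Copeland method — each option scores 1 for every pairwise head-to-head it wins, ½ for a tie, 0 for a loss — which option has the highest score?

Ingrid

Diego: loses to Ingrid, Aisha, and Theo → score 0.
Ingrid: beats Diego, Aisha, and Theo → score 3.
Aisha: beats Diego; loses to Ingrid and Theo → score 1.
Theo: beats Diego and Aisha; loses to Ingrid → score 2.
Ingrid has the best pairwise record.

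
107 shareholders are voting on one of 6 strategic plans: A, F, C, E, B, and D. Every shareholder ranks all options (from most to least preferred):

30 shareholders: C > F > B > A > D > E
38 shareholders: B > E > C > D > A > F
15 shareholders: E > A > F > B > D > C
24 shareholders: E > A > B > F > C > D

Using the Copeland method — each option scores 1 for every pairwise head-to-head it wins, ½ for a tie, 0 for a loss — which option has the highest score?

A: beats F and D; loses to C, E, and B → score 2.
F: beats D; loses to A, C, E, and B → score 1.
C: beats A, F, and D; loses to E and B → score 3.
E: beats A, F, C, and D; loses to B → score 4.
B: beats A, F, C, E, and D → score 5.
D: loses to A, F, C, E, and B → score 0.
B has the best pairwise record.

B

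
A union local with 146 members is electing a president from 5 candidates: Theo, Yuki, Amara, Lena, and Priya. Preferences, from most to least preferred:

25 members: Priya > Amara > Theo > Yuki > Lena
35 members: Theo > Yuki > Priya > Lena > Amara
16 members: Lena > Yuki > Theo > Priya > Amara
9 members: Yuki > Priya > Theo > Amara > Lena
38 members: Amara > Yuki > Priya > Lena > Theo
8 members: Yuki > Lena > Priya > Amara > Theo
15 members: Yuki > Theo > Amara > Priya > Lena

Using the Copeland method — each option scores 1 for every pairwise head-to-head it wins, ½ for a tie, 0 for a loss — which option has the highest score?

Theo: beats Amara and Lena; loses to Yuki and Priya → score 2.
Yuki: beats Theo, Amara, Lena, and Priya → score 4.
Amara: beats Lena; loses to Theo, Yuki, and Priya → score 1.
Lena: loses to Theo, Yuki, Amara, and Priya → score 0.
Priya: beats Theo, Amara, and Lena; loses to Yuki → score 3.
Yuki has the best pairwise record.

Yuki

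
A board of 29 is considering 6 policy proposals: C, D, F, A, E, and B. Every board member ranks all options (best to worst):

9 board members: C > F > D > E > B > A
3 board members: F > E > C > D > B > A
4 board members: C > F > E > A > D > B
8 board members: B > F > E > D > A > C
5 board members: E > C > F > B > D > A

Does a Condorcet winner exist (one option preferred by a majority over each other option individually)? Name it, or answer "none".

Checking pairwise contests:
E beats C 16–13.
C beats D 21–8.
C beats F 18–11.
C beats A 21–8.
F beats E 24–5.
C beats B 21–8.
Every option loses at least one head-to-head, so there is no Condorcet winner.

none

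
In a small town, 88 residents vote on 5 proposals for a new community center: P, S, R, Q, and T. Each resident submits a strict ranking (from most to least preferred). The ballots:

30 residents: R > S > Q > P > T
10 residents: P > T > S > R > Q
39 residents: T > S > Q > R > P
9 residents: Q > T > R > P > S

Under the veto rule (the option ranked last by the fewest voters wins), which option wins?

R

Last-place votes: P 39, S 9, R 0, Q 10, T 30.
R is ranked last by the fewest voters, so R wins.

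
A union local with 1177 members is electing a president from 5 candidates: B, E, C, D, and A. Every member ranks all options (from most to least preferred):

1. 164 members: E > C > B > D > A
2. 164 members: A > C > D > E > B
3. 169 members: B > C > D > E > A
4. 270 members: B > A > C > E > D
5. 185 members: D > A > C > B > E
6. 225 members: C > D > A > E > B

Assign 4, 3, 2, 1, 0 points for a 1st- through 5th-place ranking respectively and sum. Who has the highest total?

C

B: 164·2 + 164·0 + 169·4 + 270·4 + 185·1 + 225·0 = 2269
E: 164·4 + 164·1 + 169·1 + 270·1 + 185·0 + 225·1 = 1484
C: 164·3 + 164·3 + 169·3 + 270·2 + 185·2 + 225·4 = 3301
D: 164·1 + 164·2 + 169·2 + 270·0 + 185·4 + 225·3 = 2245
A: 164·0 + 164·4 + 169·0 + 270·3 + 185·3 + 225·2 = 2471
C has the highest Borda score (3301).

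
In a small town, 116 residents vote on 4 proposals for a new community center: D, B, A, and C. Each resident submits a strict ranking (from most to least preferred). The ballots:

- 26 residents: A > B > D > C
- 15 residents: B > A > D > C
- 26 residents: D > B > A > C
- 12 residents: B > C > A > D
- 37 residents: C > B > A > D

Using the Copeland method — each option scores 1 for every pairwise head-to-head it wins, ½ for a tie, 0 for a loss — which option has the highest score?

D: beats C; loses to B and A → score 1.
B: beats D, A, and C → score 3.
A: beats D and C; loses to B → score 2.
C: loses to D, B, and A → score 0.
B has the best pairwise record.

B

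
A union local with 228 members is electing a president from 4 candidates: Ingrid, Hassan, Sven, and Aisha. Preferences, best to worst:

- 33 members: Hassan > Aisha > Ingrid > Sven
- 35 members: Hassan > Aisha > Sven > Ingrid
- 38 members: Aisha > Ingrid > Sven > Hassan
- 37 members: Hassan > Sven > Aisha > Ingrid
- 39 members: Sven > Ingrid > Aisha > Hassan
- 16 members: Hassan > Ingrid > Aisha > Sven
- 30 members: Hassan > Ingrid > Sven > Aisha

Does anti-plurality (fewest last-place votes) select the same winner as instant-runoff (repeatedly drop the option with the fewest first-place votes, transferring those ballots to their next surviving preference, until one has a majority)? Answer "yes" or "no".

Anti-plurality — last-place votes: Ingrid 72, Hassan 77, Sven 49, Aisha 30. Winner: Aisha.
Instant-runoff — R1 Ingrid 0, Hassan 151, Sven 39, Aisha 38 (Hassan winner). Winner: Hassan.
The two methods disagree.

no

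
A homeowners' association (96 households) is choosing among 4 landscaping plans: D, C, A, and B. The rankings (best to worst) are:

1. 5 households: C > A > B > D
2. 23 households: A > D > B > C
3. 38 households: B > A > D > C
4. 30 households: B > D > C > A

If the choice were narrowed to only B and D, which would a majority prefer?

B

Voters preferring B to D: 73; preferring D to B: 23.
B wins the head-to-head.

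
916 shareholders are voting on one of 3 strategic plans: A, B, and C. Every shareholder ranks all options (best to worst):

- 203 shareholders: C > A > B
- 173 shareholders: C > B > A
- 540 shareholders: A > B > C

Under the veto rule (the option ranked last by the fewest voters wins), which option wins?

Last-place votes: A 173, B 203, C 540.
A is ranked last by the fewest voters, so A wins.

A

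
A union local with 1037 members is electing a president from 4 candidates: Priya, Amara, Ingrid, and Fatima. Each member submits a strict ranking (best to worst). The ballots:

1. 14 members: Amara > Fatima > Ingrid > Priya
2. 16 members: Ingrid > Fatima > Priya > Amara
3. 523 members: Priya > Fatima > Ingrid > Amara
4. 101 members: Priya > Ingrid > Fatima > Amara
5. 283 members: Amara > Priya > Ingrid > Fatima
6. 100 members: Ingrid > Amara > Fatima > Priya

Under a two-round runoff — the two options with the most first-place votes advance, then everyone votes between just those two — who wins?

Round 1 first-place votes: Priya 624, Amara 297, Ingrid 116, Fatima 0.
Priya and Amara advance.
Runoff: Priya is preferred to Amara by 640 voters; Amara by 397.
Priya wins the runoff.

Priya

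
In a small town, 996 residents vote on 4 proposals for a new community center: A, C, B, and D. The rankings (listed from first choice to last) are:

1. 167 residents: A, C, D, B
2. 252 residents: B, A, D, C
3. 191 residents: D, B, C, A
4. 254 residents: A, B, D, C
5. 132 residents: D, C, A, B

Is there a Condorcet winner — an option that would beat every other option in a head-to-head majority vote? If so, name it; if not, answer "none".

A vs C: 673–323 for A.
A vs B: 553–443 for A.
A vs D: 673–323 for A.
A beats every other option head-to-head.

A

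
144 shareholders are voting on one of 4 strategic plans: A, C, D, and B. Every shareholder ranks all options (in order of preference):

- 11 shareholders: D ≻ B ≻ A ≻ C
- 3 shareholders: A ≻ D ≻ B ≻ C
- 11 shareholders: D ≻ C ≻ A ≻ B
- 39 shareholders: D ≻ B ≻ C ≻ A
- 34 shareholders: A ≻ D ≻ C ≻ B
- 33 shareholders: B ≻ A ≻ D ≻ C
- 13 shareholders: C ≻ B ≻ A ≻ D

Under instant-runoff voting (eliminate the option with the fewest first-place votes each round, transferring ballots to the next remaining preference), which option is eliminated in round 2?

Round 1: A 37, C 13, D 61, B 33. Eliminate C.
Round 2: A 37, D 61, B 46. Eliminate A.

A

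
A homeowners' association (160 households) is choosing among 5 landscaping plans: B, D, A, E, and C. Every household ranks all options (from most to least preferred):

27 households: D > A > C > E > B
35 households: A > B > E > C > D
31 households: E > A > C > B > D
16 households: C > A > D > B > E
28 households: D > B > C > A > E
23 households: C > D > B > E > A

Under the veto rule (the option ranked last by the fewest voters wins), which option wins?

C

Last-place votes: B 27, D 66, A 23, E 44, C 0.
C is ranked last by the fewest voters, so C wins.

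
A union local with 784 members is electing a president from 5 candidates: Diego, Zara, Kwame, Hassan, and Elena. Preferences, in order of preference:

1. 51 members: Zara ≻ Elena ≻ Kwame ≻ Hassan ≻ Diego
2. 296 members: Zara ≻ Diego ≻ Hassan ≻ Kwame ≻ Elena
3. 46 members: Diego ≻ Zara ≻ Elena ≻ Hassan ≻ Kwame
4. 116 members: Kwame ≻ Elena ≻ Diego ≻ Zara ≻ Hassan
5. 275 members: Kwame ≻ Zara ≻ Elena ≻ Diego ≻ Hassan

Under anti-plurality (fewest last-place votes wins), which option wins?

Zara

Last-place votes: Diego 51, Zara 0, Kwame 46, Hassan 391, Elena 296.
Zara is ranked last by the fewest voters, so Zara wins.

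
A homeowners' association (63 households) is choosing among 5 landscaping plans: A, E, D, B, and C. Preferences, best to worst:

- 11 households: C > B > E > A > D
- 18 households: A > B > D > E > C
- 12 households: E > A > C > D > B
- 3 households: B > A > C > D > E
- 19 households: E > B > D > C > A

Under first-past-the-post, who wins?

First-place votes: A 18, E 31, D 0, B 3, C 11.
E has the most first-place votes.

E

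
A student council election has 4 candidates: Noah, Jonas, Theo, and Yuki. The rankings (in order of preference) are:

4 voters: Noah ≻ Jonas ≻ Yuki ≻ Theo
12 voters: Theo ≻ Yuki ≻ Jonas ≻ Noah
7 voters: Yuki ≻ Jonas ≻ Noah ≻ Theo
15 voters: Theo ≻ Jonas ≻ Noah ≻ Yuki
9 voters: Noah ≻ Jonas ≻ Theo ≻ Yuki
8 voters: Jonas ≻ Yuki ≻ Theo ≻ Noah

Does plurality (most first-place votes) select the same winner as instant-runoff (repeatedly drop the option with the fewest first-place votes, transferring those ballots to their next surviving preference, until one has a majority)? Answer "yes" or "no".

Plurality — first-place votes: Noah 13, Jonas 8, Theo 27, Yuki 7. Winner: Theo.
Instant-runoff — R1 Noah 13, Jonas 8, Theo 27, Yuki 7 (Yuki out); R2 Noah 13, Jonas 15, Theo 27 (Noah out); R3 Jonas 28, Theo 27 (Jonas winner). Winner: Jonas.
The two methods disagree.

no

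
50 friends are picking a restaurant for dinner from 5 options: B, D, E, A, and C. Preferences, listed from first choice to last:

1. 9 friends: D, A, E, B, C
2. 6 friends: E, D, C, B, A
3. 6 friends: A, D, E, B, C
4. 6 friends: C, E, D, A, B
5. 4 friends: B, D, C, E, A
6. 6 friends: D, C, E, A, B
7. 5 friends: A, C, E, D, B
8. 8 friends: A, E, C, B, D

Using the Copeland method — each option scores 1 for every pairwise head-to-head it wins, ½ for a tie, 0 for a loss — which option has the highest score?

D

B: loses to D, E, A, and C → score 0.
D: beats B, A, and C; ties E → score 3.5.
E: beats B and C; ties D; loses to A → score 2.5.
A: beats B, E, and C; loses to D → score 3.
C: beats B; loses to D, E, and A → score 1.
D has the best pairwise record.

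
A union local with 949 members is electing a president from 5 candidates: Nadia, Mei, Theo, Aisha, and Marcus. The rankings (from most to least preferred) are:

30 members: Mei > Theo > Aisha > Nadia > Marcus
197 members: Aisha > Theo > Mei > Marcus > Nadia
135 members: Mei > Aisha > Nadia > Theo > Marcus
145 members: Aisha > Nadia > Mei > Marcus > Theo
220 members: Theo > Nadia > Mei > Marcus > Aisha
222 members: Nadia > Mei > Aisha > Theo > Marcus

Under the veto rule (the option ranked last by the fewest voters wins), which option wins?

Last-place votes: Nadia 197, Mei 0, Theo 145, Aisha 220, Marcus 387.
Mei is ranked last by the fewest voters, so Mei wins.

Mei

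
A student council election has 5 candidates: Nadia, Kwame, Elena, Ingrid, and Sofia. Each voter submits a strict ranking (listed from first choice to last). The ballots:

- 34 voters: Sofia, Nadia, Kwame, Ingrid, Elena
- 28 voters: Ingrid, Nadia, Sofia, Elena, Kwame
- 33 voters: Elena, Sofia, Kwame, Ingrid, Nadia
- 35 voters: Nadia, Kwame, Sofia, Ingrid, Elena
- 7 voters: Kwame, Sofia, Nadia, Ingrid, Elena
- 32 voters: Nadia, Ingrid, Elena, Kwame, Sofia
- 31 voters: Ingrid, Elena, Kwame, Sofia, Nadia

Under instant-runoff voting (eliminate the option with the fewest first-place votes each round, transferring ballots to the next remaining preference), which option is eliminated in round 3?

Round 1: Nadia 67, Kwame 7, Elena 33, Ingrid 59, Sofia 34. Eliminate Kwame.
Round 2: Nadia 67, Elena 33, Ingrid 59, Sofia 41. Eliminate Elena.
Round 3: Nadia 67, Ingrid 59, Sofia 74. Eliminate Ingrid.

Ingrid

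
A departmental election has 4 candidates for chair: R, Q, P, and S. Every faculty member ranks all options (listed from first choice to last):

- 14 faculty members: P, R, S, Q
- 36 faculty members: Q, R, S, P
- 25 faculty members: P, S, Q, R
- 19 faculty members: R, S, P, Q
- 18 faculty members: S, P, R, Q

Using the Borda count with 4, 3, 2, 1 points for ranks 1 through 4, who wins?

R: 14·3 + 36·3 + 25·1 + 19·4 + 18·2 = 287
Q: 14·1 + 36·4 + 25·2 + 19·1 + 18·1 = 245
P: 14·4 + 36·1 + 25·4 + 19·2 + 18·3 = 284
S: 14·2 + 36·2 + 25·3 + 19·3 + 18·4 = 304
S has the highest Borda score (304).

S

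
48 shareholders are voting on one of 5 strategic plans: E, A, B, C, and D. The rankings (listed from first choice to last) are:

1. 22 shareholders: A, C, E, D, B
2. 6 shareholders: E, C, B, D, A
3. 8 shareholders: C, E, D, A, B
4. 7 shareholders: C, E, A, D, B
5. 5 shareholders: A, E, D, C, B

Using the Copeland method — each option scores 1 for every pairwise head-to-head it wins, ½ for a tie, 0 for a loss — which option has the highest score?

A

E: beats B and D; loses to A and C → score 2.
A: beats E, B, C, and D → score 4.
B: loses to E, A, C, and D → score 0.
C: beats E, B, and D; loses to A → score 3.
D: beats B; loses to E, A, and C → score 1.
A has the best pairwise record.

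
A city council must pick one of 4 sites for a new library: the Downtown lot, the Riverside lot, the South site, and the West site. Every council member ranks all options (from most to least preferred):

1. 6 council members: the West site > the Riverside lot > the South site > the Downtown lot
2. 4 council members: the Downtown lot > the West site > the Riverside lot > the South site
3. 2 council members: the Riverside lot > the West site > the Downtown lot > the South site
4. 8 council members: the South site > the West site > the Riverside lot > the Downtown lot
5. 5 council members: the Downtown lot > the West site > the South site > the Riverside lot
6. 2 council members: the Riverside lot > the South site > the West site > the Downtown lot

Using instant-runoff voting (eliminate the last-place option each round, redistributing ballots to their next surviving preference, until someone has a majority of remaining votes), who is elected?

Round 1: the Downtown lot 9, the Riverside lot 4, the South site 8, the West site 6. Eliminate the Riverside lot.
Round 2: the Downtown lot 9, the South site 10, the West site 8. Eliminate the West site.
Round 3: the Downtown lot 11, the South site 16. The South site has a majority.

the South site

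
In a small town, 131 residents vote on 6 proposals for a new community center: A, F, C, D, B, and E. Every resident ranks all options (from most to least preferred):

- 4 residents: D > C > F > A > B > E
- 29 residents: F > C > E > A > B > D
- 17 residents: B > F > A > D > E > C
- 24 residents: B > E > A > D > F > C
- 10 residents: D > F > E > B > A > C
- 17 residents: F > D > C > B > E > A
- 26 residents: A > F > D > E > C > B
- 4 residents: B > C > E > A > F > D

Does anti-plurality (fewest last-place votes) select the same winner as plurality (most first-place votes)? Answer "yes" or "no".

Anti-plurality — last-place votes: A 17, F 0, C 51, D 33, B 26, E 4. Winner: F.
Plurality — first-place votes: A 26, F 46, C 0, D 14, B 45, E 0. Winner: F.
The two methods agree.

yes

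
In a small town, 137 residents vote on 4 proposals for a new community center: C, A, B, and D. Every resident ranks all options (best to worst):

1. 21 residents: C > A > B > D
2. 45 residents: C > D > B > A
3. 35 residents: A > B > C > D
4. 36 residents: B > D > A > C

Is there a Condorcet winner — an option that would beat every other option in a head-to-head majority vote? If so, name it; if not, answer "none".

B

B vs C: 71–66 for B.
B vs A: 81–56 for B.
B vs D: 92–45 for B.
B beats every other option head-to-head.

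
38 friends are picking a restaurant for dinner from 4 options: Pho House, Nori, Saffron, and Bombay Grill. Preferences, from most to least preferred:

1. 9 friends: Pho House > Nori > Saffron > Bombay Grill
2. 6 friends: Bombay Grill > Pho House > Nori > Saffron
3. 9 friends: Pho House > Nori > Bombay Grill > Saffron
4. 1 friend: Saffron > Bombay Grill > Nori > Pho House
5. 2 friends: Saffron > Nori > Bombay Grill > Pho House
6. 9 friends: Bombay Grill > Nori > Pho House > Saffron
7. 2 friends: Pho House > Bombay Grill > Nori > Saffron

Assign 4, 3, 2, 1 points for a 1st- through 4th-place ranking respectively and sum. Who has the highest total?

Pho House: 9·4 + 6·3 + 9·4 + 1·1 + 2·1 + 9·2 + 2·4 = 119
Nori: 9·3 + 6·2 + 9·3 + 1·2 + 2·3 + 9·3 + 2·2 = 105
Saffron: 9·2 + 6·1 + 9·1 + 1·4 + 2·4 + 9·1 + 2·1 = 56
Bombay Grill: 9·1 + 6·4 + 9·2 + 1·3 + 2·2 + 9·4 + 2·3 = 100
Pho House has the highest Borda score (119).

Pho House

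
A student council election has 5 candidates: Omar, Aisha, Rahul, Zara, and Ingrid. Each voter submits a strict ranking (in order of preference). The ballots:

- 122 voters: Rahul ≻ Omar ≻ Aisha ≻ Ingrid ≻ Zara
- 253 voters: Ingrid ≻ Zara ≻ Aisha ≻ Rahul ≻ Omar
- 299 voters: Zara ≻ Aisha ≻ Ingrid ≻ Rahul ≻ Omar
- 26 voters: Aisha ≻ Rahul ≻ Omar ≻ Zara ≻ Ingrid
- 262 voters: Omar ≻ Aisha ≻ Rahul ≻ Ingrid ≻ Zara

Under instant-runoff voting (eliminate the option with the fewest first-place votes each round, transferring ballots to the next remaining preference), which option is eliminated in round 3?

Round 1: Omar 262, Aisha 26, Rahul 122, Zara 299, Ingrid 253. Eliminate Aisha.
Round 2: Omar 262, Rahul 148, Zara 299, Ingrid 253. Eliminate Rahul.
Round 3: Omar 410, Zara 299, Ingrid 253. Eliminate Ingrid.

Ingrid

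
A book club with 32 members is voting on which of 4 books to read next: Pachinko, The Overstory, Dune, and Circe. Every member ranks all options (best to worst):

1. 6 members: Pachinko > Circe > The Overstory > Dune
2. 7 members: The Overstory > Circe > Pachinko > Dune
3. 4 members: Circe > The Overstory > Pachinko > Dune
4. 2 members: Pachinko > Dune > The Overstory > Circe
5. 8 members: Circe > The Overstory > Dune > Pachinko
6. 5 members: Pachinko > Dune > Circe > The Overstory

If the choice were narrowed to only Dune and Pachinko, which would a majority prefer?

Pachinko

Voters preferring Dune to Pachinko: 8; preferring Pachinko to Dune: 24.
Pachinko wins the head-to-head.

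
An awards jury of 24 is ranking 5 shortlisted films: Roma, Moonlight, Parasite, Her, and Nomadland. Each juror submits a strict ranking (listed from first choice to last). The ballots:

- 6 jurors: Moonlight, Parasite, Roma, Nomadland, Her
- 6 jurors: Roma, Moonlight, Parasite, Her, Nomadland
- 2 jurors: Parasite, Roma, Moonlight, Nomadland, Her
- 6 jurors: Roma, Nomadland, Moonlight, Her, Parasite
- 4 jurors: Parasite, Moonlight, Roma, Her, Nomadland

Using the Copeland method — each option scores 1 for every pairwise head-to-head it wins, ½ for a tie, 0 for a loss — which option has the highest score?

Roma: beats Moonlight, Her, and Nomadland; ties Parasite → score 3.5.
Moonlight: beats Parasite, Her, and Nomadland; loses to Roma → score 3.
Parasite: beats Her and Nomadland; ties Roma; loses to Moonlight → score 2.5.
Her: loses to Roma, Moonlight, Parasite, and Nomadland → score 0.
Nomadland: beats Her; loses to Roma, Moonlight, and Parasite → score 1.
Roma has the best pairwise record.

Roma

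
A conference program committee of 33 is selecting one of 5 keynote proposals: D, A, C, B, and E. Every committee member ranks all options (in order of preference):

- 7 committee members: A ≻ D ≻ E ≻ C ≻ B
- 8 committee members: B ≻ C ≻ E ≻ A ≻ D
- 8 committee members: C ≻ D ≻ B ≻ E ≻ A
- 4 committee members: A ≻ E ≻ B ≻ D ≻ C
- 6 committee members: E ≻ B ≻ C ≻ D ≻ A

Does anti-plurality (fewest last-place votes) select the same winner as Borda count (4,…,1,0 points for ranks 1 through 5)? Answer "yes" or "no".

no

Anti-plurality — last-place votes: D 8, A 14, C 4, B 7, E 0. Winner: E.
Borda — scores: D 55, A 52, C 75, B 74, E 74. Winner: C.
The two methods disagree.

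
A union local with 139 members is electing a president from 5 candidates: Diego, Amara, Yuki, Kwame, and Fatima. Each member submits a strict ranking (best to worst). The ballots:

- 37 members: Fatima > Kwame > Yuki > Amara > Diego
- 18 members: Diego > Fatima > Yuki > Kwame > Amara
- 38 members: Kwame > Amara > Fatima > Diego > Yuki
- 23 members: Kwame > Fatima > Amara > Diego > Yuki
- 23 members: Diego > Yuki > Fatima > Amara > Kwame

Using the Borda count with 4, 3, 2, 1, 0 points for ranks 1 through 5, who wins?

Fatima

Diego: 37·0 + 18·4 + 38·1 + 23·1 + 23·4 = 225
Amara: 37·1 + 18·0 + 38·3 + 23·2 + 23·1 = 220
Yuki: 37·2 + 18·2 + 38·0 + 23·0 + 23·3 = 179
Kwame: 37·3 + 18·1 + 38·4 + 23·4 + 23·0 = 373
Fatima: 37·4 + 18·3 + 38·2 + 23·3 + 23·2 = 393
Fatima has the highest Borda score (393).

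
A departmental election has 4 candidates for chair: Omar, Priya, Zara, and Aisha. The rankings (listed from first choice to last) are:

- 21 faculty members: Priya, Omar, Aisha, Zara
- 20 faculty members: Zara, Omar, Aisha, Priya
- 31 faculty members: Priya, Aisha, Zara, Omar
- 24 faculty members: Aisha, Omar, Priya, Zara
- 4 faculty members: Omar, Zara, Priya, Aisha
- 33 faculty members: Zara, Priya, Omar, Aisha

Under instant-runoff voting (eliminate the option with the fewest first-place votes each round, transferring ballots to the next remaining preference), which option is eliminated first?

Omar

Round 1: Omar 4, Priya 52, Zara 53, Aisha 24. Eliminate Omar.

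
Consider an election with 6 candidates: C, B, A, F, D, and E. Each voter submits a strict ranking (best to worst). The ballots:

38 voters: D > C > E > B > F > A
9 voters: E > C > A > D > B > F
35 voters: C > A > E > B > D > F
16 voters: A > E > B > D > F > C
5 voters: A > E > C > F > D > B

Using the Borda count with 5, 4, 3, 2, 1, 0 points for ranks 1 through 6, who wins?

C: 38·4 + 9·4 + 35·5 + 16·0 + 5·3 = 378
B: 38·2 + 9·1 + 35·2 + 16·3 + 5·0 = 203
A: 38·0 + 9·3 + 35·4 + 16·5 + 5·5 = 272
F: 38·1 + 9·0 + 35·0 + 16·1 + 5·2 = 64
D: 38·5 + 9·2 + 35·1 + 16·2 + 5·1 = 280
E: 38·3 + 9·5 + 35·3 + 16·4 + 5·4 = 348
C has the highest Borda score (378).

C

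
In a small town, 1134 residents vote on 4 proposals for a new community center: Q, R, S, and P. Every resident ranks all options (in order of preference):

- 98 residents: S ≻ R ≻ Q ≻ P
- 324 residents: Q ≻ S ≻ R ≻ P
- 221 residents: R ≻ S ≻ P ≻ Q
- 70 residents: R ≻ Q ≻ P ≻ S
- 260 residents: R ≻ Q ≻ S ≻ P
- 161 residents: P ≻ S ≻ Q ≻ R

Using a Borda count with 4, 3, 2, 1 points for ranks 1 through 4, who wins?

Q: 98·2 + 324·4 + 221·1 + 70·3 + 260·3 + 161·2 = 3025
R: 98·3 + 324·2 + 221·4 + 70·4 + 260·4 + 161·1 = 3307
S: 98·4 + 324·3 + 221·3 + 70·1 + 260·2 + 161·3 = 3100
P: 98·1 + 324·1 + 221·2 + 70·2 + 260·1 + 161·4 = 1908
R has the highest Borda score (3307).

R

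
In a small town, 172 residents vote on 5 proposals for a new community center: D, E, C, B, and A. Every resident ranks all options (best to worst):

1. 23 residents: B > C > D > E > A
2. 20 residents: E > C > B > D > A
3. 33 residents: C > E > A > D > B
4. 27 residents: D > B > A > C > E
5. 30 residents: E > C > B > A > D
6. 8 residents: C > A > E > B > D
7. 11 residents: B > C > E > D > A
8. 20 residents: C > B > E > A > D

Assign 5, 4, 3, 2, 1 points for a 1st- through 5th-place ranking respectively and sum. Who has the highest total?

C

D: 23·3 + 20·2 + 33·2 + 27·5 + 30·1 + 8·1 + 11·2 + 20·1 = 390
E: 23·2 + 20·5 + 33·4 + 27·1 + 30·5 + 8·3 + 11·3 + 20·3 = 572
C: 23·4 + 20·4 + 33·5 + 27·2 + 30·4 + 8·5 + 11·4 + 20·5 = 695
B: 23·5 + 20·3 + 33·1 + 27·4 + 30·3 + 8·2 + 11·5 + 20·4 = 557
A: 23·1 + 20·1 + 33·3 + 27·3 + 30·2 + 8·4 + 11·1 + 20·2 = 366
C has the highest Borda score (695).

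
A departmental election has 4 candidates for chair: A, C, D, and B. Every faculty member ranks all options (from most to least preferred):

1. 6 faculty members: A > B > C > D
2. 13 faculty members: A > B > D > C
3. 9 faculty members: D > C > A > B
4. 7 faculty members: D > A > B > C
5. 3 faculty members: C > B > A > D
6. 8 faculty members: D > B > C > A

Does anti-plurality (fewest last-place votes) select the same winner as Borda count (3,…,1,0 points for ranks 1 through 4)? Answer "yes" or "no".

Anti-plurality — last-place votes: A 8, C 20, D 9, B 9. Winner: A.
Borda — scores: A 83, C 41, D 85, B 67. Winner: D.
The two methods disagree.

no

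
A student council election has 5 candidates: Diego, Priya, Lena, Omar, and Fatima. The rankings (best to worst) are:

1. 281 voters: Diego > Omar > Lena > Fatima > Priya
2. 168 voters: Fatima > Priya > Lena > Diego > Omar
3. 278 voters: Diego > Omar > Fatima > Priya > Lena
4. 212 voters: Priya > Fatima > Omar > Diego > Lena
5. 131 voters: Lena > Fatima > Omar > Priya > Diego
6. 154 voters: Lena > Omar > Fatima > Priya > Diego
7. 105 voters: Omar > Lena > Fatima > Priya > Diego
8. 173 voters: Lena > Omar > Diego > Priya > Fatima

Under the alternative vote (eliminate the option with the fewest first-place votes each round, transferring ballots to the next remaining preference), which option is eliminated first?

Omar

Round 1: Diego 559, Priya 212, Lena 458, Omar 105, Fatima 168. Eliminate Omar.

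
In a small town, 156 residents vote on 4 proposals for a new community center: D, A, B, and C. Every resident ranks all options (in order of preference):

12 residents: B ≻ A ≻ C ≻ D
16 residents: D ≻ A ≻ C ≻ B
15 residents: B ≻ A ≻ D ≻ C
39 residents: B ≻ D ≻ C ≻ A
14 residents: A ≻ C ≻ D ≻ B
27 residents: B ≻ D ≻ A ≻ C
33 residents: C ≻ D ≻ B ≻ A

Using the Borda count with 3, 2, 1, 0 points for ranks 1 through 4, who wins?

B

D: 12·0 + 16·3 + 15·1 + 39·2 + 14·1 + 27·2 + 33·2 = 275
A: 12·2 + 16·2 + 15·2 + 39·0 + 14·3 + 27·1 + 33·0 = 155
B: 12·3 + 16·0 + 15·3 + 39·3 + 14·0 + 27·3 + 33·1 = 312
C: 12·1 + 16·1 + 15·0 + 39·1 + 14·2 + 27·0 + 33·3 = 194
B has the highest Borda score (312).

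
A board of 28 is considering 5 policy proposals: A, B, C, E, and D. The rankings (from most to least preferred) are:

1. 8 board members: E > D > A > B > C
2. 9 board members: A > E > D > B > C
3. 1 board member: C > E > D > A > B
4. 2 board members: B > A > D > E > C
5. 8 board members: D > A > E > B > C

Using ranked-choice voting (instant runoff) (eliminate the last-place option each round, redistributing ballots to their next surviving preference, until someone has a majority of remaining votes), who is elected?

A

Round 1: A 9, B 2, C 1, E 8, D 8. Eliminate C.
Round 2: A 9, B 2, E 9, D 8. Eliminate B.
Round 3: A 11, E 9, D 8. Eliminate D.
Round 4: A 19, E 9. A has a majority.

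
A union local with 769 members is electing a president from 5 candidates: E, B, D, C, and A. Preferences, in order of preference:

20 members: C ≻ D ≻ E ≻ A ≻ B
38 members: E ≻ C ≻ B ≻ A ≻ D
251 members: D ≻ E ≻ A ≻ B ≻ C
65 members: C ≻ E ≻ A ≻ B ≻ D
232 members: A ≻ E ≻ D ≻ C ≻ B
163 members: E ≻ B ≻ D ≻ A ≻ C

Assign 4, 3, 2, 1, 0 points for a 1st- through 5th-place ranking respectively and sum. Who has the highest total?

E: 20·2 + 38·4 + 251·3 + 65·3 + 232·3 + 163·4 = 2488
B: 20·0 + 38·2 + 251·1 + 65·1 + 232·0 + 163·3 = 881
D: 20·3 + 38·0 + 251·4 + 65·0 + 232·2 + 163·2 = 1854
C: 20·4 + 38·3 + 251·0 + 65·4 + 232·1 + 163·0 = 686
A: 20·1 + 38·1 + 251·2 + 65·2 + 232·4 + 163·1 = 1781
E has the highest Borda score (2488).

E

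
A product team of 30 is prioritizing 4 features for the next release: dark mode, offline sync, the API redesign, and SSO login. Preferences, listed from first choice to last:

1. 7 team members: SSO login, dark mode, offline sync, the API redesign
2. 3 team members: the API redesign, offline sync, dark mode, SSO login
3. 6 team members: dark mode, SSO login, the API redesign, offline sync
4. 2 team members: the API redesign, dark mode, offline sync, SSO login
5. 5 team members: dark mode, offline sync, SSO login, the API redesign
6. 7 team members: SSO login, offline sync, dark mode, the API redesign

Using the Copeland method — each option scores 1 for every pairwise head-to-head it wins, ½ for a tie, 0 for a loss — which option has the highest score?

dark mode

dark mode: beats offline sync, the API redesign, and SSO login → score 3.
offline sync: beats the API redesign; loses to dark mode and SSO login → score 1.
the API redesign: loses to dark mode, offline sync, and SSO login → score 0.
SSO login: beats offline sync and the API redesign; loses to dark mode → score 2.
dark mode has the best pairwise record.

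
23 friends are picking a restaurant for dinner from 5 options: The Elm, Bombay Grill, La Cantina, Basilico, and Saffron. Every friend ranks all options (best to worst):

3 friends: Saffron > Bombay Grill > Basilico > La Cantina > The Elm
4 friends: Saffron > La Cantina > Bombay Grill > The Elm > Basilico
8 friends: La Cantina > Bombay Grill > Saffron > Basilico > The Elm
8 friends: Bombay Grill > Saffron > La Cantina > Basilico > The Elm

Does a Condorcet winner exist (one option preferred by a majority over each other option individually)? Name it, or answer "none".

none

Checking pairwise contests:
Bombay Grill beats The Elm 23–0.
La Cantina beats Bombay Grill 12–11.
Saffron beats La Cantina 15–8.
Bombay Grill beats Basilico 23–0.
Bombay Grill beats Saffron 16–7.
Every option loses at least one head-to-head, so there is no Condorcet winner.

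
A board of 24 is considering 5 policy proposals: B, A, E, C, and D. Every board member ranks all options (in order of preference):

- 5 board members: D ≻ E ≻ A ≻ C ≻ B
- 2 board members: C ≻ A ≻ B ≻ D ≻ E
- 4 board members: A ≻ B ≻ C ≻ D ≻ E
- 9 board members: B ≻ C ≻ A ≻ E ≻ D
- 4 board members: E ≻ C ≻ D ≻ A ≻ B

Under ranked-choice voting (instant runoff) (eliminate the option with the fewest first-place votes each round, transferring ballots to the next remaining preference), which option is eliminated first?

C

Round 1: B 9, A 4, E 4, C 2, D 5. Eliminate C.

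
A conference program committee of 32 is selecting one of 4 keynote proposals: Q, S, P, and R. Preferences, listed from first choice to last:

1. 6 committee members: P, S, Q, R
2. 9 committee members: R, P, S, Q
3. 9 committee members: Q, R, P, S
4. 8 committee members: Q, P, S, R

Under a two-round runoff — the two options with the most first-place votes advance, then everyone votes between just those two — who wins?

Round 1 first-place votes: Q 17, S 0, P 6, R 9.
Q and R advance.
Runoff: Q is preferred to R by 23 voters; R by 9.
Q wins the runoff.

Q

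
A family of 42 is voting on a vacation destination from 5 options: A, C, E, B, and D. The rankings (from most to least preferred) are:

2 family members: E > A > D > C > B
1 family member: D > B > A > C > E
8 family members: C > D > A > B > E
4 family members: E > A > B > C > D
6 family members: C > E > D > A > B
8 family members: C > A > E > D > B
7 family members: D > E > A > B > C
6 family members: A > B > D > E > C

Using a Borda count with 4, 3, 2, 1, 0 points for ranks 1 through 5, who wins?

A

A: 2·3 + 1·2 + 8·2 + 4·3 + 6·1 + 8·3 + 7·2 + 6·4 = 104
C: 2·1 + 1·1 + 8·4 + 4·1 + 6·4 + 8·4 + 7·0 + 6·0 = 95
E: 2·4 + 1·0 + 8·0 + 4·4 + 6·3 + 8·2 + 7·3 + 6·1 = 85
B: 2·0 + 1·3 + 8·1 + 4·2 + 6·0 + 8·0 + 7·1 + 6·3 = 44
D: 2·2 + 1·4 + 8·3 + 4·0 + 6·2 + 8·1 + 7·4 + 6·2 = 92
A has the highest Borda score (104).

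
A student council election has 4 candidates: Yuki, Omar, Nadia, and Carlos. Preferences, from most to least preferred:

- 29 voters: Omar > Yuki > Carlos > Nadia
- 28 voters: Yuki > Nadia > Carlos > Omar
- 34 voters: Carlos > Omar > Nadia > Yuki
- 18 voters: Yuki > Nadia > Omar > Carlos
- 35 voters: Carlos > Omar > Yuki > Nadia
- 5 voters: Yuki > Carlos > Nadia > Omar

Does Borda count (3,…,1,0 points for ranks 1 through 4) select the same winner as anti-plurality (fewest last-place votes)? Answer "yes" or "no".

Borda — scores: Yuki 246, Omar 243, Nadia 131, Carlos 274. Winner: Carlos.
Anti-plurality — last-place votes: Yuki 34, Omar 33, Nadia 64, Carlos 18. Winner: Carlos.
The two methods agree.

yes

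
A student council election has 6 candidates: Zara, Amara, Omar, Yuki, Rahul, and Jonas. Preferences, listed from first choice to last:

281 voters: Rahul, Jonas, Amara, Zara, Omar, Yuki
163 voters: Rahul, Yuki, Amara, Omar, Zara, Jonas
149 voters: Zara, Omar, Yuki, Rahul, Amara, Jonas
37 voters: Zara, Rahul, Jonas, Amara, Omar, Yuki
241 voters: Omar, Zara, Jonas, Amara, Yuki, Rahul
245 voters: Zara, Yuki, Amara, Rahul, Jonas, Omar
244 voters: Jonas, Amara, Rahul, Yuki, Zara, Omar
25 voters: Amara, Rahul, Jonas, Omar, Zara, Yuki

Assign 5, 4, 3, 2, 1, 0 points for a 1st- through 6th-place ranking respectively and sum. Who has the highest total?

Zara: 281·2 + 163·1 + 149·5 + 37·5 + 241·4 + 245·5 + 244·1 + 25·1 = 4113
Amara: 281·3 + 163·3 + 149·1 + 37·2 + 241·2 + 245·3 + 244·4 + 25·5 = 3873
Omar: 281·1 + 163·2 + 149·4 + 37·1 + 241·5 + 245·0 + 244·0 + 25·2 = 2495
Yuki: 281·0 + 163·4 + 149·3 + 37·0 + 241·1 + 245·4 + 244·2 + 25·0 = 2808
Rahul: 281·5 + 163·5 + 149·2 + 37·4 + 241·0 + 245·2 + 244·3 + 25·4 = 3988
Jonas: 281·4 + 163·0 + 149·0 + 37·3 + 241·3 + 245·1 + 244·5 + 25·3 = 3498
Zara has the highest Borda score (4113).

Zara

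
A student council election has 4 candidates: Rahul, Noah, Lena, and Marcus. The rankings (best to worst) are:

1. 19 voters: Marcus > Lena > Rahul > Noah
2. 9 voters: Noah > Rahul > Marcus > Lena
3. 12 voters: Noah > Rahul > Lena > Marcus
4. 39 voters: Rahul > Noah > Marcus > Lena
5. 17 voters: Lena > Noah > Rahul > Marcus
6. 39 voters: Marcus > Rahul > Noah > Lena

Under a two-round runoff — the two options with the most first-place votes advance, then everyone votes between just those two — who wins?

Rahul

Round 1 first-place votes: Rahul 39, Noah 21, Lena 17, Marcus 58.
Marcus and Rahul advance.
Runoff: Marcus is preferred to Rahul by 58 voters; Rahul by 77.
Rahul wins the runoff.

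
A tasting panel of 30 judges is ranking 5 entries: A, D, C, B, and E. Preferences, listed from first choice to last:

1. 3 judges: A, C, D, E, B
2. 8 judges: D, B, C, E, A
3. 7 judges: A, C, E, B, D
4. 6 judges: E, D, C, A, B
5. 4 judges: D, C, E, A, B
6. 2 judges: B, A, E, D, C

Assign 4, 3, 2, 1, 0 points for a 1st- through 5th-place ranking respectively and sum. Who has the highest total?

A: 3·4 + 8·0 + 7·4 + 6·1 + 4·1 + 2·3 = 56
D: 3·2 + 8·4 + 7·0 + 6·3 + 4·4 + 2·1 = 74
C: 3·3 + 8·2 + 7·3 + 6·2 + 4·3 + 2·0 = 70
B: 3·0 + 8·3 + 7·1 + 6·0 + 4·0 + 2·4 = 39
E: 3·1 + 8·1 + 7·2 + 6·4 + 4·2 + 2·2 = 61
D has the highest Borda score (74).

D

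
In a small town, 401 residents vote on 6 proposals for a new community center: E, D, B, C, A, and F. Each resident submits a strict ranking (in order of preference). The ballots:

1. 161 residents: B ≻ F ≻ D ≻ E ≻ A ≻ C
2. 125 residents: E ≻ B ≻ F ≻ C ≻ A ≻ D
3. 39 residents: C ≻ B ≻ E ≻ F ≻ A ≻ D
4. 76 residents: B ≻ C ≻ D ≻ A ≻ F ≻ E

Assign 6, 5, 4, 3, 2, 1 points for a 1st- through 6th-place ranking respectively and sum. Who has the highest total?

B

E: 161·3 + 125·6 + 39·4 + 76·1 = 1465
D: 161·4 + 125·1 + 39·1 + 76·4 = 1112
B: 161·6 + 125·5 + 39·5 + 76·6 = 2242
C: 161·1 + 125·3 + 39·6 + 76·5 = 1150
A: 161·2 + 125·2 + 39·2 + 76·3 = 878
F: 161·5 + 125·4 + 39·3 + 76·2 = 1574
B has the highest Borda score (2242).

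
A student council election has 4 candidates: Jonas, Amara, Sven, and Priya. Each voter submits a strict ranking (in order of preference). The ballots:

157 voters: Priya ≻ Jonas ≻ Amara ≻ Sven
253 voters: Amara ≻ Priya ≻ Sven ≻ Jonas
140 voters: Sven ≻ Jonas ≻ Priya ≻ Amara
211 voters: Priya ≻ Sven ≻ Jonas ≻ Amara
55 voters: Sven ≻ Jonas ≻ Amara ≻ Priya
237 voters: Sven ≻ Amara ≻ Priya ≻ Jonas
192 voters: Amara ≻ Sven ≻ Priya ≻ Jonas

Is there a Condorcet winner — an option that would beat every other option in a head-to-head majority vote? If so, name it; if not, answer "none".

Sven vs Jonas: 1088–157 for Sven.
Sven vs Amara: 643–602 for Sven.
Sven vs Priya: 624–621 for Sven.
Sven beats every other option head-to-head.

Sven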